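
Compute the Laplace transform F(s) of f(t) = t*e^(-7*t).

L{e^(-7t)} = 1/(s + 7).
Then apply L{t·g(t)} = -d/ds[G(s)] with G(s) = 1/(s + 7):
differentiating 1 time and applying the sign gives (s + 7)^(-2).

F(s) = (s + 7)^(-2)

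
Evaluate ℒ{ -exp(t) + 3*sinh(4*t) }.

The transform is linear, so treat each term independently.
(3)·[L{sinh(4t)} = 4/(s^2 - 16)]; (-1)·[L{e^(t)} = 1/(s - 1)].

12/(s^2 - 16) - 1/(s - 1)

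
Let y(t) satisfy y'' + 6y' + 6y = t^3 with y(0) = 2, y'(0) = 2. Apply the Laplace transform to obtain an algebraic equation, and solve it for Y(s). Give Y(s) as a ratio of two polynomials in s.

Transform both sides with L{·}.
Using L{y''} = s^2 Y - s·y(0) - y'(0) and L{y'} = sY - y(0), with y(0) = 2, y'(0) = 2, the left side becomes (s^2 + 6*s + 6)Y - (2*s + 14).
The right side is L{t^3} = 6/s^4.
So (s^2 + 6*s + 6)Y = 6/s^4 + (2*s + 14).
Divide through and combine into a single rational function.

Y(s) = (2*s^5 + 14*s^4 + 6)/(s^6 + 6*s^5 + 6*s^4)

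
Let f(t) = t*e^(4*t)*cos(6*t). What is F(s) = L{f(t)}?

F(s) = (s - 10)*(s + 2)/(s^2 - 8*s + 52)^2

L{cos(6t)} = s/(s^2 + 36).
Multiplying by e^(4t) shifts s → s - 4, so L{e^(4*t)*cos(6*t)} = (s - 4)/((s - 4)^2 + 36).
Then apply L{t·g(t)} = -d/ds[G(s)] with G(s) = (s - 4)/((s - 4)^2 + 36):
differentiating 1 time and applying the sign gives (s - 10)*(s + 2)/(s^2 - 8*s + 52)^2.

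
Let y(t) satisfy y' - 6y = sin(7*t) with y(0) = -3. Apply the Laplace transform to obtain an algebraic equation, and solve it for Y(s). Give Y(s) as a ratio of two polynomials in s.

Laplace-transform each side.
With L{y'} = sY - y(0) = sY - (-3): the LHS transforms to (s - 6)Y - (-3).
The right side is L{sin(7*t)} = 7/(s^2 + 49).
So (s - 6)Y = 7/(s^2 + 49) + (-3).
Divide through and combine into a single rational function.

Y(s) = (-3*s^2 - 140)/(s^3 - 6*s^2 + 49*s - 294)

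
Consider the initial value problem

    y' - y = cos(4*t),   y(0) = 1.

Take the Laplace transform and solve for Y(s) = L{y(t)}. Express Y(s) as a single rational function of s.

Take the Laplace transform of both sides.
Using L{y'} = sY - y(0) = sY - 1, the left side becomes (s - 1)Y - (1).
The right side is L{cos(4*t)} = s/(s^2 + 16).
So (s - 1)Y = s/(s^2 + 16) + (1).
Divide through and combine into a single rational function.

Y(s) = (s^2 + s + 16)/(s^3 - s^2 + 16*s - 16)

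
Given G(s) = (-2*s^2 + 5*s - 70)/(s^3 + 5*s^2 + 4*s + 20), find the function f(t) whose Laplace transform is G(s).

Factor the denominator: s^3 + 5*s^2 + 4*s + 20 = (s + 5)*(s^2 + 4).
Partial fraction decomposition gives [-5/(s + 5)] + [3*s/(s^2 + 4)] + [-10/(s^2 + 4)].
Invert each term: -5/(s + 5) ↔ -5e^(-5t); 3·s/(s^2 + 4) ↔ 3cos(2t); -5·2/(s^2 + 4) ↔ -5sin(2t).

f(t) = -5*sin(2*t) + 3*cos(2*t) - 5*exp(-5*t)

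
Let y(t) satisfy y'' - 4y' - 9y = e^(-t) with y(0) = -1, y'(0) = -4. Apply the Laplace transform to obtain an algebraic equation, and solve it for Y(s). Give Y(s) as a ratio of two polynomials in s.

Y(s) = (-s^2 - s + 1)/(s^3 - 3*s^2 - 13*s - 9)

Apply the Laplace transform to the equation.
Using L{y''} = s^2 Y - s·y(0) - y'(0) and L{y'} = sY - y(0), with y(0) = -1, y'(0) = -4, the left side becomes (s^2 - 4*s - 9)Y - (-s).
The right side is L{e^(-t)} = 1/(s + 1).
So (s^2 - 4*s - 9)Y = 1/(s + 1) + (-s).
Divide through and combine into a single rational function.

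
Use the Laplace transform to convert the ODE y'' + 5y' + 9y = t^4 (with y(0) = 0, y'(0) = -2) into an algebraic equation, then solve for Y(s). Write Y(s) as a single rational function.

Y(s) = (-2*s^5 + 24)/(s^7 + 5*s^6 + 9*s^5)

Transform both sides with L{·}.
Using L{y''} = s^2 Y - s·y(0) - y'(0) and L{y'} = sY - y(0), with y(0) = 0, y'(0) = -2, the left side becomes (s^2 + 5*s + 9)Y - (-2).
The right side is L{t^4} = 24/s^5.
So (s^2 + 5*s + 9)Y = 24/s^5 + (-2).
Solve for Y(s) and write it as one ratio of polynomials.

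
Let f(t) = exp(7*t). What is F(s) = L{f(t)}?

F(s) = 1/(s - 7)

L{e^(7t)} = 1/(s - 7).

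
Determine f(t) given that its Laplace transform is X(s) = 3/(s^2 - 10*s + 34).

Rewrite the denominator: s^2 - 10*s + 34 = (s - 5)^2 + 9.
The form in (s - 5) signals a first-shifting-theorem factor e^(5t).
Since L{sin(3t)} = 3/(s^2 + 9), the inverse is e^(5*t)*sin(3*t).

f(t) = exp(5*t)*sin(3*t)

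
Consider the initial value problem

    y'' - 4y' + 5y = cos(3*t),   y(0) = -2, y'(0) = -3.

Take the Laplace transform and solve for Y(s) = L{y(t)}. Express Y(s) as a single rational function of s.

Y(s) = (-2*s^3 + 5*s^2 - 17*s + 45)/(s^4 - 4*s^3 + 14*s^2 - 36*s + 45)

Transform both sides with L{·}.
The derivative rules (L{y''} = s^2 Y - s·y(0) - y'(0) and L{y'} = sY - y(0), with y(0) = -2, y'(0) = -3) turn the left side into (s^2 - 4*s + 5)Y - (-2*s + 5).
The right side is L{cos(3*t)} = s/(s^2 + 9).
So (s^2 - 4*s + 5)Y = s/(s^2 + 9) + (-2*s + 5).
Solve for Y(s) and write it as one ratio of polynomials.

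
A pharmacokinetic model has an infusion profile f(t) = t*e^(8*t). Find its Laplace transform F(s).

F(s) = (s - 8)^(-2)

L{e^(8t)} = 1/(s - 8).
Then apply L{t·g(t)} = -d/ds[G(s)] with G(s) = 1/(s - 8):
differentiating 1 time and applying the sign gives (s - 8)^(-2).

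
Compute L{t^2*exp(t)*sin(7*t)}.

14*(3*s^2 - 6*s - 46)/(s^2 - 2*s + 50)^3

L{sin(7t)} = 7/(s^2 + 49).
Multiplying by e^(t) shifts s → s - 1, so L{exp(t)*sin(7*t)} = 7/((s - 1)^2 + 49).
Then apply L{t^2·g(t)} = (-1)^2 d^2/ds^2[H(s)] with H(s) = 7/((s - 1)^2 + 49):
differentiating 2 times and applying the sign gives 14*(3*s^2 - 6*s - 46)/(s^2 - 2*s + 50)^3.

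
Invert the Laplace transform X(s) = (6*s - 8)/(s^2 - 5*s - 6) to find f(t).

f(t) = 4*exp(6*t) + 2*exp(-t)

Factor the denominator: s^2 - 5*s - 6 = (s - 6)*(s + 1).
Partial fraction decomposition gives [4/(s - 6)] + [2/(s + 1)].
Invert each term: 4/(s - 6) ↔ 4e^(6t); 2/(s + 1) ↔ 2e^(-t).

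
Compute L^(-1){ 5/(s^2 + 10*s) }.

exp(-5*t)*sinh(5*t)

Rewrite the denominator: s^2 + 10*s = (s + 5)^2 - 25.
The form in (s + 5) signals a first-shifting-theorem factor e^(-5t).
Since L{sinh(5t)} = 5/(s^2 - 25), the inverse is e^(-5*t)*sinh(5*t).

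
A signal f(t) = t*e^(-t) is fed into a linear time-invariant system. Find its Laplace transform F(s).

L{e^(-t)} = 1/(s + 1).
Then apply L{t·g(t)} = -d/ds[G(s)] with G(s) = 1/(s + 1):
differentiating 1 time and applying the sign gives (s + 1)^(-2).

F(s) = (s + 1)^(-2)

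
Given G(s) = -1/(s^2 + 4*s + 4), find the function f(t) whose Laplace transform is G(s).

Rewrite the denominator: s^2 + 4*s + 4 = (s + 2)^2.
The form in (s + 2) signals a first-shifting-theorem factor e^(-2t).
Since L{t} = 1!/s^2 = 1/s^2, the inverse is t*exp(-2*t), scaled by -1.

f(t) = -t*exp(-2*t)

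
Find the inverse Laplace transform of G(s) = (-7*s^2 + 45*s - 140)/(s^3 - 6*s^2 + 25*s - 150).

-2*exp(6*t) + 3*sin(5*t) - 5*cos(5*t)

Factor the denominator: s^3 - 6*s^2 + 25*s - 150 = (s - 6)*(s^2 + 25).
Partial fraction decomposition gives [-2/(s - 6)] + [-5*s/(s^2 + 25)] + [15/(s^2 + 25)].
Invert each term: -2/(s - 6) ↔ -2e^(6t); -5·s/(s^2 + 25) ↔ -5cos(5t); 3·5/(s^2 + 25) ↔ 3sin(5t).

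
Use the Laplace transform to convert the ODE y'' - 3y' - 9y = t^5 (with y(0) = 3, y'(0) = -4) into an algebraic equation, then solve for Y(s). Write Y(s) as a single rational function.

Y(s) = (3*s^7 - 13*s^6 + 120)/(s^8 - 3*s^7 - 9*s^6)

Take the Laplace transform of both sides.
Using L{y''} = s^2 Y - s·y(0) - y'(0) and L{y'} = sY - y(0), with y(0) = 3, y'(0) = -4, the left side becomes (s^2 - 3*s - 9)Y - (3*s - 13).
The right side is L{t^5} = 120/s^6.
So (s^2 - 3*s - 9)Y = 120/s^6 + (3*s - 13).
Isolate Y and clear denominators.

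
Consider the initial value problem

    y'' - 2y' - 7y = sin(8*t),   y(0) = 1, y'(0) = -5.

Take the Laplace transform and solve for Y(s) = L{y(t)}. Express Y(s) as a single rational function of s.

Laplace-transform each side.
With L{y''} = s^2 Y - s·y(0) - y'(0) and L{y'} = sY - y(0), with y(0) = 1, y'(0) = -5: the LHS transforms to (s^2 - 2*s - 7)Y - (s - 7).
The right side is L{sin(8*t)} = 8/(s^2 + 64).
So (s^2 - 2*s - 7)Y = 8/(s^2 + 64) + (s - 7).
Solve for Y(s) and write it as one ratio of polynomials.

Y(s) = (s^3 - 7*s^2 + 64*s - 440)/(s^4 - 2*s^3 + 57*s^2 - 128*s - 448)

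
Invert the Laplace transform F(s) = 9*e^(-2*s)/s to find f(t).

The factor e^(-2s) signals a time shift by c = 2 (second shifting theorem).
L{9} = 9/s, so L^-1{9/s} = 9.
Hence the inverse is u(t - 2) times that function evaluated at t - 2.

f(t) = Heaviside(t - 2)*(9)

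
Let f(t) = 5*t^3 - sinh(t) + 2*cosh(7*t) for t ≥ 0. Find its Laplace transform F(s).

Apply the Laplace transform termwise.
(-1)·[L{sinh(t)} = 1/(s^2 - 1)]; (2)·[L{cosh(7t)} = s/(s^2 - 49)]; (5)·[L{t^3} = 3!/s^4 = 6/s^4].

F(s) = 2*s/(s^2 - 49) - 1/(s^2 - 1) + 30/s^4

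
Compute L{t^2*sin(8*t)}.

L{sin(8t)} = 8/(s^2 + 64).
Then apply L{t^2·g(t)} = (-1)^2 d^2/ds^2[G(s)] with G(s) = 8/(s^2 + 64):
differentiating 2 times and applying the sign gives 16*(3*s^2 - 64)/(s^2 + 64)^3.

16*(3*s^2 - 64)/(s^2 + 64)^3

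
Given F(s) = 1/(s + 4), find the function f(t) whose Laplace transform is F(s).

f(t) = exp(-4*t)

Since L{e^(-4t)} = 1/(s + 4), the inverse is e^(-4*t).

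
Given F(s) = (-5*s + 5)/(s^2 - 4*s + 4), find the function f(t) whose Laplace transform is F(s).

Factor the denominator: s^2 - 4*s + 4 = (s - 2)^2.
Partial fraction decomposition gives [-5/(s - 2)] + [-5/(s - 2)^2].
Invert each term: -5/(s - 2) ↔ -5e^(2t); -5/(s - 2)^2 ↔ -5t·e^(2t).

f(t) = -5*t*exp(2*t) - 5*exp(2*t)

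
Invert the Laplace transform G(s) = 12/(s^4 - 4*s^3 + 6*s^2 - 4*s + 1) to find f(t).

Rewrite the denominator: s^4 - 4*s^3 + 6*s^2 - 4*s + 1 = (s - 1)^4.
The form in (s - 1) signals a first-shifting-theorem factor e^(t).
Since L{t^3} = 3!/s^4 = 6/s^4, the inverse is t^3*e^(t), scaled by 2.

f(t) = 2*t^3*exp(t)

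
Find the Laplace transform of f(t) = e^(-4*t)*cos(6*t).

(s + 4)/((s + 4)^2 + 36)

L{cos(6t)} = s/(s^2 + 36).
By the first shifting theorem, multiplying by e^(-4t) replaces s with s + 4.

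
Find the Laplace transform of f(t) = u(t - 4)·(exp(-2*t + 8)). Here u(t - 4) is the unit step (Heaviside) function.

exp(-4*s)/(s + 2)

By the second shifting theorem, L{u(t - c)·g(t - c)} = e^(-cs)·G(s) with c = 4 and G(s) = L{g(t)}.
L{e^(-2t)} = 1/(s + 2).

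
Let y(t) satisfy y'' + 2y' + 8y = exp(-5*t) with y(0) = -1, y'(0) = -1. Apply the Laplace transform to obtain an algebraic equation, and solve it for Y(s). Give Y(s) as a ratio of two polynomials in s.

Y(s) = (-s^2 - 8*s - 14)/(s^3 + 7*s^2 + 18*s + 40)

Apply the Laplace transform to the equation.
With L{y''} = s^2 Y - s·y(0) - y'(0) and L{y'} = sY - y(0), with y(0) = -1, y'(0) = -1: the LHS transforms to (s^2 + 2*s + 8)Y - (-s - 3).
The right side is L{exp(-5*t)} = 1/(s + 5).
So (s^2 + 2*s + 8)Y = 1/(s + 5) + (-s - 3).
Divide through and combine into a single rational function.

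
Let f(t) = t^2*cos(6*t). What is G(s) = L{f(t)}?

G(s) = 2*s*(s^2 - 108)/(s^2 + 36)^3

L{cos(6t)} = s/(s^2 + 36).
Then apply L{t^2·g(t)} = (-1)^2 d^2/ds^2[H(s)] with H(s) = s/(s^2 + 36):
differentiating 2 times and applying the sign gives 2*s*(s^2 - 108)/(s^2 + 36)^3.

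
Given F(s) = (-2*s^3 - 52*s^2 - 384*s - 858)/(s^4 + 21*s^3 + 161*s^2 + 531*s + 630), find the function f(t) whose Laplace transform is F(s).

Factor the denominator: s^4 + 21*s^3 + 161*s^2 + 531*s + 630 = (s + 3)*(s + 5)*(s + 6)*(s + 7).
Partial fraction decomposition gives [4/(s + 7)] + [-5/(s + 3)] + [-3/(s + 5)] + [2/(s + 6)].
Invert each term: 4/(s + 7) ↔ 4e^(-7t); -5/(s + 3) ↔ -5e^(-3t); -3/(s + 5) ↔ -3e^(-5t); 2/(s + 6) ↔ 2e^(-6t).

f(t) = -5*exp(-3*t) - 3*exp(-5*t) + 2*exp(-6*t) + 4*exp(-7*t)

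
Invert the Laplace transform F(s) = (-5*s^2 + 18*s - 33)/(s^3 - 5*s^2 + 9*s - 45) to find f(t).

f(t) = -2*exp(5*t) + sin(3*t) - 3*cos(3*t)

Factor the denominator: s^3 - 5*s^2 + 9*s - 45 = (s - 5)*(s^2 + 9).
Partial fraction decomposition gives [-2/(s - 5)] + [-3*s/(s^2 + 9)] + [3/(s^2 + 9)].
Invert each term: -2/(s - 5) ↔ -2e^(5t); -3·s/(s^2 + 9) ↔ -3cos(3t); 1·3/(s^2 + 9) ↔ sin(3t).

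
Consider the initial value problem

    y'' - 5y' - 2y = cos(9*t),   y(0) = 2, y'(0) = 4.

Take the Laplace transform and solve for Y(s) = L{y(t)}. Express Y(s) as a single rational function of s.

Y(s) = (2*s^3 - 6*s^2 + 163*s - 486)/(s^4 - 5*s^3 + 79*s^2 - 405*s - 162)

Apply the Laplace transform to the equation.
With L{y''} = s^2 Y - s·y(0) - y'(0) and L{y'} = sY - y(0), with y(0) = 2, y'(0) = 4: the LHS transforms to (s^2 - 5*s - 2)Y - (2*s - 6).
The right side is L{cos(9*t)} = s/(s^2 + 81).
So (s^2 - 5*s - 2)Y = s/(s^2 + 81) + (2*s - 6).
Solve for Y(s) and write it as one ratio of polynomials.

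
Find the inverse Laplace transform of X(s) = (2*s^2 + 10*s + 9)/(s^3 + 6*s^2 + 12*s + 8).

Factor the denominator: s^3 + 6*s^2 + 12*s + 8 = (s + 2)^3.
Partial fraction decomposition gives [2/(s + 2)] + [2/(s + 2)^2] + [-3/(s + 2)^3].
Invert each term: 2/(s + 2) ↔ 2e^(-2t); 2/(s + 2)^2 ↔ 2t·e^(-2t); -3/(s + 2)^3 ↔ (-3/2)t^2·e^(-2t).

-3*t^2*exp(-2*t)/2 + 2*t*exp(-2*t) + 2*exp(-2*t)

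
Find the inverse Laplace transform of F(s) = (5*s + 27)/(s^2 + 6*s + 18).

Complete the square in the denominator: s^2 + 6*s + 18 = (s + 3)^2 + 3^2.
Split the numerator to match: 5*s + 27 = 5·(s + 3) + 4·3.
Invert each term: 5·(s + 3)/((s + 3)^2 + 9) ↔ 5e^(-3t)cos(3t); 4·3/((s + 3)^2 + 9) ↔ 4e^(-3t)sin(3t).

4*exp(-3*t)*sin(3*t) + 5*exp(-3*t)*cos(3*t)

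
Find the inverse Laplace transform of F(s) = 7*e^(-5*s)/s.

The factor e^(-5s) signals a time shift by c = 5 (second shifting theorem).
L{7} = 7/s, so L^-1{7/s} = 7.
Hence the inverse is u(t - 5) times that function evaluated at t - 5.

Heaviside(t - 5)*(7)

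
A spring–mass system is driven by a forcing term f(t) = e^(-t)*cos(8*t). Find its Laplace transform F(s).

L{cos(8t)} = s/(s^2 + 64).
By the first shifting theorem, multiplying by e^(-t) replaces s with s + 1.

F(s) = (s + 1)/((s + 1)^2 + 64)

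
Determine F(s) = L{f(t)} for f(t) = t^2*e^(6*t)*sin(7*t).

L{sin(7t)} = 7/(s^2 + 49).
Multiplying by e^(6t) shifts s → s - 6, so L{e^(6*t)*sin(7*t)} = 7/((s - 6)^2 + 49).
Then apply L{t^2·g(t)} = (-1)^2 d^2/ds^2[G(s)] with G(s) = 7/((s - 6)^2 + 49):
differentiating 2 times and applying the sign gives 14*(3*s^2 - 36*s + 59)/(s^2 - 12*s + 85)^3.

F(s) = 14*(3*s^2 - 36*s + 59)/(s^2 - 12*s + 85)^3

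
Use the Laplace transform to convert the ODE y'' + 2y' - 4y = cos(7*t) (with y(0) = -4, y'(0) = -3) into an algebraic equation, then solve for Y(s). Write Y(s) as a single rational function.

Y(s) = (-4*s^3 - 11*s^2 - 195*s - 539)/(s^4 + 2*s^3 + 45*s^2 + 98*s - 196)

Apply the Laplace transform to the equation.
With L{y''} = s^2 Y - s·y(0) - y'(0) and L{y'} = sY - y(0), with y(0) = -4, y'(0) = -3: the LHS transforms to (s^2 + 2*s - 4)Y - (-4*s - 11).
The right side is L{cos(7*t)} = s/(s^2 + 49).
So (s^2 + 2*s - 4)Y = s/(s^2 + 49) + (-4*s - 11).
Isolate Y and clear denominators.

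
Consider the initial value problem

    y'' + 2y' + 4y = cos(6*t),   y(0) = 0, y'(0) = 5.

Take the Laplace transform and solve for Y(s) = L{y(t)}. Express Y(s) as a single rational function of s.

Transform both sides with L{·}.
Using L{y''} = s^2 Y - s·y(0) - y'(0) and L{y'} = sY - y(0), with y(0) = 0, y'(0) = 5, the left side becomes (s^2 + 2*s + 4)Y - (5).
The right side is L{cos(6*t)} = s/(s^2 + 36).
So (s^2 + 2*s + 4)Y = s/(s^2 + 36) + (5).
Solve for Y(s) and write it as one ratio of polynomials.

Y(s) = (5*s^2 + s + 180)/(s^4 + 2*s^3 + 40*s^2 + 72*s + 144)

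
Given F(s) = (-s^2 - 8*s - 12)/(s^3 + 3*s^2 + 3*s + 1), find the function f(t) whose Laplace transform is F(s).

f(t) = -5*t^2*exp(-t)/2 - 6*t*exp(-t) - exp(-t)

Factor the denominator: s^3 + 3*s^2 + 3*s + 1 = (s + 1)^3.
Partial fraction decomposition gives [-1/(s + 1)] + [-6/(s + 1)^2] + [-5/(s + 1)^3].
Invert each term: -1/(s + 1) ↔ -e^(-t); -6/(s + 1)^2 ↔ -6t·e^(-t); -5/(s + 1)^3 ↔ (-5/2)t^2·e^(-t).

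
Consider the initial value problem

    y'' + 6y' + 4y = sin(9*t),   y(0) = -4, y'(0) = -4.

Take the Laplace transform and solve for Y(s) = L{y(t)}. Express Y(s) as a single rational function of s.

Y(s) = (-4*s^3 - 28*s^2 - 324*s - 2259)/(s^4 + 6*s^3 + 85*s^2 + 486*s + 324)

Laplace-transform each side.
The derivative rules (L{y''} = s^2 Y - s·y(0) - y'(0) and L{y'} = sY - y(0), with y(0) = -4, y'(0) = -4) turn the left side into (s^2 + 6*s + 4)Y - (-4*s - 28).
The right side is L{sin(9*t)} = 9/(s^2 + 81).
So (s^2 + 6*s + 4)Y = 9/(s^2 + 81) + (-4*s - 28).
Divide through and combine into a single rational function.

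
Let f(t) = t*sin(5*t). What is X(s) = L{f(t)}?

L{sin(5t)} = 5/(s^2 + 25).
Then apply L{t·g(t)} = -d/ds[G(s)] with G(s) = 5/(s^2 + 25):
differentiating 1 time and applying the sign gives 10*s/(s^2 + 25)^2.

X(s) = 10*s/(s^2 + 25)^2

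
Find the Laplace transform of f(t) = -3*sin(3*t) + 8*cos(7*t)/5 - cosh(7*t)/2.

8*s/(5*(s^2 + 49)) - s/(2*(s^2 - 49)) - 9/(s^2 + 9)

By linearity of the Laplace transform, transform each term separately.
(8/5)·[L{cos(7t)} = s/(s^2 + 49)]; (-3)·[L{sin(3t)} = 3/(s^2 + 9)]; (-1/2)·[L{cosh(7t)} = s/(s^2 - 49)].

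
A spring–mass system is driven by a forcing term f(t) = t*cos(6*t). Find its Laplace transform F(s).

L{cos(6t)} = s/(s^2 + 36).
Then apply L{t·g(t)} = -d/ds[G(s)] with G(s) = s/(s^2 + 36):
differentiating 1 time and applying the sign gives (s - 6)*(s + 6)/(s^2 + 36)^2.

F(s) = (s - 6)*(s + 6)/(s^2 + 36)^2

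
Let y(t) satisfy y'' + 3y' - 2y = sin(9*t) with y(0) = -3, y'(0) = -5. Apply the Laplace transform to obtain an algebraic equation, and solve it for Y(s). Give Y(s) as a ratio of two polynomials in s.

Y(s) = (-3*s^3 - 14*s^2 - 243*s - 1125)/(s^4 + 3*s^3 + 79*s^2 + 243*s - 162)

Laplace-transform each side.
With L{y''} = s^2 Y - s·y(0) - y'(0) and L{y'} = sY - y(0), with y(0) = -3, y'(0) = -5: the LHS transforms to (s^2 + 3*s - 2)Y - (-3*s - 14).
The right side is L{sin(9*t)} = 9/(s^2 + 81).
So (s^2 + 3*s - 2)Y = 9/(s^2 + 81) + (-3*s - 14).
Isolate Y and clear denominators.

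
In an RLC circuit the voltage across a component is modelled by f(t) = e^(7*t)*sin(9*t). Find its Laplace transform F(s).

L{sin(9t)} = 9/(s^2 + 81).
By the first shifting theorem, multiplying by e^(7t) replaces s with s - 7.

F(s) = 9/((s - 7)^2 + 81)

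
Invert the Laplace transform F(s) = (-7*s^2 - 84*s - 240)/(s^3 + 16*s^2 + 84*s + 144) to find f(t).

f(t) = -6*t*exp(-6*t) - 4*exp(-4*t) - 3*exp(-6*t)

Factor the denominator: s^3 + 16*s^2 + 84*s + 144 = (s + 4)*(s + 6)^2.
Partial fraction decomposition gives [-3/(s + 6)] + [-6/(s + 6)^2] + [-4/(s + 4)].
Invert each term: -3/(s + 6) ↔ -3e^(-6t); -6/(s + 6)^2 ↔ -6t·e^(-6t); -4/(s + 4) ↔ -4e^(-4t).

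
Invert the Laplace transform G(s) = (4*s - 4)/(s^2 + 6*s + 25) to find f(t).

Complete the square in the denominator: s^2 + 6*s + 25 = (s + 3)^2 + 4^2.
Split the numerator to match: 4*s - 4 = 4·(s + 3) - 4·4.
Invert each term: 4·(s + 3)/((s + 3)^2 + 16) ↔ 4e^(-3t)cos(4t); -4·4/((s + 3)^2 + 16) ↔ -4e^(-3t)sin(4t).

f(t) = -4*exp(-3*t)*sin(4*t) + 4*exp(-3*t)*cos(4*t)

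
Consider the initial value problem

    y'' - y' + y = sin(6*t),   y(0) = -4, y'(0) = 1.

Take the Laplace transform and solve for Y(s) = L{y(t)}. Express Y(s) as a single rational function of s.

Take the Laplace transform of both sides.
With L{y''} = s^2 Y - s·y(0) - y'(0) and L{y'} = sY - y(0), with y(0) = -4, y'(0) = 1: the LHS transforms to (s^2 - s + 1)Y - (-4*s + 5).
The right side is L{sin(6*t)} = 6/(s^2 + 36).
So (s^2 - s + 1)Y = 6/(s^2 + 36) + (-4*s + 5).
Divide through and combine into a single rational function.

Y(s) = (-4*s^3 + 5*s^2 - 144*s + 186)/(s^4 - s^3 + 37*s^2 - 36*s + 36)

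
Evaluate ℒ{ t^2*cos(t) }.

L{cos(t)} = s/(s^2 + 1).
Then apply L{t^2·g(t)} = (-1)^2 d^2/ds^2[H(s)] with H(s) = s/(s^2 + 1):
differentiating 2 times and applying the sign gives 2*s*(s^2 - 3)/(s^2 + 1)^3.

2*s*(s^2 - 3)/(s^2 + 1)^3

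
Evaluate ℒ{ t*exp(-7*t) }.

(s + 7)^(-2)

L{e^(-7t)} = 1/(s + 7).
Then apply L{t·g(t)} = -d/ds[G(s)] with G(s) = 1/(s + 7):
differentiating 1 time and applying the sign gives (s + 7)^(-2).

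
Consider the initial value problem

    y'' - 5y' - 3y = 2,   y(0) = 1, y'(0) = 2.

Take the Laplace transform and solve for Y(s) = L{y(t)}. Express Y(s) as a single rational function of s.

Apply the Laplace transform to the equation.
With L{y''} = s^2 Y - s·y(0) - y'(0) and L{y'} = sY - y(0), with y(0) = 1, y'(0) = 2: the LHS transforms to (s^2 - 5*s - 3)Y - (s - 3).
The right side is L{2} = 2/s.
So (s^2 - 5*s - 3)Y = 2/s + (s - 3).
Solve for Y(s) and write it as one ratio of polynomials.

Y(s) = (s^2 - 3*s + 2)/(s^3 - 5*s^2 - 3*s)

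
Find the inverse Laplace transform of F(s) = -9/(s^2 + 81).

-sin(9*t)

Since L{sin(9t)} = 9/(s^2 + 81), the inverse is sin(9*t), scaled by -1.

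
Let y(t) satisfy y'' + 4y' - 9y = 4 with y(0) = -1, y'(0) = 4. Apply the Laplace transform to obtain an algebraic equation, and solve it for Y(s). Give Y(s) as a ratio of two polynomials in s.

Apply the Laplace transform to the equation.
The derivative rules (L{y''} = s^2 Y - s·y(0) - y'(0) and L{y'} = sY - y(0), with y(0) = -1, y'(0) = 4) turn the left side into (s^2 + 4*s - 9)Y - (-s).
The right side is L{4} = 4/s.
So (s^2 + 4*s - 9)Y = 4/s + (-s).
Solve for Y(s) and write it as one ratio of polynomials.

Y(s) = (-s^2 + 4)/(s^3 + 4*s^2 - 9*s)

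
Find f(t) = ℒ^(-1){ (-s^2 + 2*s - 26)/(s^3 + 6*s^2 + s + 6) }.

Factor the denominator: s^3 + 6*s^2 + s + 6 = (s + 6)*(s^2 + 1).
Partial fraction decomposition gives [-2/(s + 6)] + [s/(s^2 + 1)] + [-4/(s^2 + 1)].
Invert each term: -2/(s + 6) ↔ -2e^(-6t); 1·s/(s^2 + 1) ↔ cos(t); -4·1/(s^2 + 1) ↔ -4sin(t).

f(t) = -4*sin(t) + cos(t) - 2*exp(-6*t)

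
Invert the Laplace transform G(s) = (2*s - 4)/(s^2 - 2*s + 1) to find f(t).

Factor the denominator: s^2 - 2*s + 1 = (s - 1)^2.
Partial fraction decomposition gives [2/(s - 1)] + [-2/(s - 1)^2].
Invert each term: 2/(s - 1) ↔ 2e^(t); -2/(s - 1)^2 ↔ -2t·e^(t).

f(t) = -2*t*exp(t) + 2*exp(t)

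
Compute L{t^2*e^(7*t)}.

L{e^(7t)} = 1/(s - 7).
Then apply L{t^2·g(t)} = (-1)^2 d^2/ds^2[G(s)] with G(s) = 1/(s - 7):
differentiating 2 times and applying the sign gives 2/(s - 7)^3.

2/(s - 7)^3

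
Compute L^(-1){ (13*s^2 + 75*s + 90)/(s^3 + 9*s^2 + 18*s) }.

Factor the denominator: s^3 + 9*s^2 + 18*s = s*(s + 3)*(s + 6).
Partial fraction decomposition gives [5/s] + [2/(s + 3)] + [6/(s + 6)].
Invert each term: 5/(s - 0) ↔ 5e^(0t); 2/(s + 3) ↔ 2e^(-3t); 6/(s + 6) ↔ 6e^(-6t).

5 + 2*exp(-3*t) + 6*exp(-6*t)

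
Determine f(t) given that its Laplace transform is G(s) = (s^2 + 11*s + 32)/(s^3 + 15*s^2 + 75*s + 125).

f(t) = t^2*exp(-5*t) + t*exp(-5*t) + exp(-5*t)

Factor the denominator: s^3 + 15*s^2 + 75*s + 125 = (s + 5)^3.
Partial fraction decomposition gives [1/(s + 5)] + [(s + 5)^(-2)] + [2/(s + 5)^3].
Invert each term: 1/(s + 5) ↔ e^(-5t); 1/(s + 5)^2 ↔ t·e^(-5t); 2/(s + 5)^3 ↔ (1)t^2·e^(-5t).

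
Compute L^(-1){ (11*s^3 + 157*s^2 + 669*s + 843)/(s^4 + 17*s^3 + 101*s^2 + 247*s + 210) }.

Factor the denominator: s^4 + 17*s^3 + 101*s^2 + 247*s + 210 = (s + 2)*(s + 3)*(s + 5)*(s + 7).
Partial fraction decomposition gives [-2/(s + 7)] + [3/(s + 2)] + [6/(s + 3)] + [4/(s + 5)].
Invert each term: -2/(s + 7) ↔ -2e^(-7t); 3/(s + 2) ↔ 3e^(-2t); 6/(s + 3) ↔ 6e^(-3t); 4/(s + 5) ↔ 4e^(-5t).

3*exp(-2*t) + 6*exp(-3*t) + 4*exp(-5*t) - 2*exp(-7*t)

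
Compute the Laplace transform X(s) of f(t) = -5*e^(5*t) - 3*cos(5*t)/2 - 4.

X(s) = -3*s/(2*(s^2 + 25)) - 5/(s - 5) - 4/s

The transform is linear, so treat each term independently.
(-3/2)·[L{cos(5t)} = s/(s^2 + 25)]; L{-4} = -4/s; (-5)·[L{e^(5t)} = 1/(s - 5)].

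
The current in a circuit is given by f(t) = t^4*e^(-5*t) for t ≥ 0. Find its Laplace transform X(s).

L{t^4} = 4!/s^5 = 24/s^5.
By the first shifting theorem, multiplying by e^(-5t) replaces s with s + 5.

X(s) = 24/(s + 5)^5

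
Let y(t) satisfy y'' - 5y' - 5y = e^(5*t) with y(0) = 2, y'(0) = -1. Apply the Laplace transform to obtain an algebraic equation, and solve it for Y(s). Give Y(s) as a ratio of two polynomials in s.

Y(s) = (2*s^2 - 21*s + 56)/(s^3 - 10*s^2 + 20*s + 25)

Laplace-transform each side.
The derivative rules (L{y''} = s^2 Y - s·y(0) - y'(0) and L{y'} = sY - y(0), with y(0) = 2, y'(0) = -1) turn the left side into (s^2 - 5*s - 5)Y - (2*s - 11).
The right side is L{e^(5*t)} = 1/(s - 5).
So (s^2 - 5*s - 5)Y = 1/(s - 5) + (2*s - 11).
Solve for Y(s) and write it as one ratio of polynomials.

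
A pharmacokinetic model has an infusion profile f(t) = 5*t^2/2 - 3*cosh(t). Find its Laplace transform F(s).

Apply the Laplace transform termwise.
(5/2)·[L{t^2} = 2!/s^3 = 2/s^3]; (-3)·[L{cosh(t)} = s/(s^2 - 1)].

F(s) = -3*s/(s^2 - 1) + 5/s^3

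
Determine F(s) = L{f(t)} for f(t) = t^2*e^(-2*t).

L{e^(-2t)} = 1/(s + 2).
Then apply L{t^2·g(t)} = (-1)^2 d^2/ds^2[G(s)] with G(s) = 1/(s + 2):
differentiating 2 times and applying the sign gives 2/(s + 2)^3.

F(s) = 2/(s + 2)^3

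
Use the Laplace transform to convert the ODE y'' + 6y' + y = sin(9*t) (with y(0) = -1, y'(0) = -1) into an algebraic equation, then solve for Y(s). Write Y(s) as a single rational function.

Apply the Laplace transform to the equation.
The derivative rules (L{y''} = s^2 Y - s·y(0) - y'(0) and L{y'} = sY - y(0), with y(0) = -1, y'(0) = -1) turn the left side into (s^2 + 6*s + 1)Y - (-s - 7).
The right side is L{sin(9*t)} = 9/(s^2 + 81).
So (s^2 + 6*s + 1)Y = 9/(s^2 + 81) + (-s - 7).
Divide through and combine into a single rational function.

Y(s) = (-s^3 - 7*s^2 - 81*s - 558)/(s^4 + 6*s^3 + 82*s^2 + 486*s + 81)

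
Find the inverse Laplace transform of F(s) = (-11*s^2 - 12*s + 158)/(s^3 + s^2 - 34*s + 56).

-3*exp(4*t) - 5*exp(2*t) - 3*exp(-7*t)

Factor the denominator: s^3 + s^2 - 34*s + 56 = (s - 4)*(s - 2)*(s + 7).
Partial fraction decomposition gives [-3/(s + 7)] + [-3/(s - 4)] + [-5/(s - 2)].
Invert each term: -3/(s + 7) ↔ -3e^(-7t); -3/(s - 4) ↔ -3e^(4t); -5/(s - 2) ↔ -5e^(2t).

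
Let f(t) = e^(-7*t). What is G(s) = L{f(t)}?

L{e^(-7t)} = 1/(s + 7).

G(s) = 1/(s + 7)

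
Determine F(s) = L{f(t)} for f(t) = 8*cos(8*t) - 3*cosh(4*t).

F(s) = 8*s/(s^2 + 64) - 3*s/(s^2 - 16)

The transform is linear, so treat each term independently.
(8)·[L{cos(8t)} = s/(s^2 + 64)]; (-3)·[L{cosh(4t)} = s/(s^2 - 16)].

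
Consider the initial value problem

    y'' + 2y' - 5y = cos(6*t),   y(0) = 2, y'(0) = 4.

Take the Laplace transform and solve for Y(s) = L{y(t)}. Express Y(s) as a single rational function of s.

Y(s) = (2*s^3 + 8*s^2 + 73*s + 288)/(s^4 + 2*s^3 + 31*s^2 + 72*s - 180)

Take the Laplace transform of both sides.
The derivative rules (L{y''} = s^2 Y - s·y(0) - y'(0) and L{y'} = sY - y(0), with y(0) = 2, y'(0) = 4) turn the left side into (s^2 + 2*s - 5)Y - (2*s + 8).
The right side is L{cos(6*t)} = s/(s^2 + 36).
So (s^2 + 2*s - 5)Y = s/(s^2 + 36) + (2*s + 8).
Solve for Y(s) and write it as one ratio of polynomials.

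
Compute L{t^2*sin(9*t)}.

54*(s^2 - 27)/(s^2 + 81)^3

L{sin(9t)} = 9/(s^2 + 81).
Then apply L{t^2·g(t)} = (-1)^2 d^2/ds^2[G(s)] with G(s) = 9/(s^2 + 81):
differentiating 2 times and applying the sign gives 54*(s^2 - 27)/(s^2 + 81)^3.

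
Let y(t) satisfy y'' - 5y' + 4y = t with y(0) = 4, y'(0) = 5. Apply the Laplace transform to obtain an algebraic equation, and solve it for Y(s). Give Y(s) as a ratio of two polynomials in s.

Y(s) = (4*s^3 - 15*s^2 + 1)/(s^4 - 5*s^3 + 4*s^2)

Take the Laplace transform of both sides.
With L{y''} = s^2 Y - s·y(0) - y'(0) and L{y'} = sY - y(0), with y(0) = 4, y'(0) = 5: the LHS transforms to (s^2 - 5*s + 4)Y - (4*s - 15).
The right side is L{t} = s^(-2).
So (s^2 - 5*s + 4)Y = s^(-2) + (4*s - 15).
Divide through and combine into a single rational function.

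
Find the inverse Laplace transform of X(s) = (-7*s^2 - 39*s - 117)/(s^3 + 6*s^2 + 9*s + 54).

-5*sin(3*t) - 4*cos(3*t) - 3*exp(-6*t)

Factor the denominator: s^3 + 6*s^2 + 9*s + 54 = (s + 6)*(s^2 + 9).
Partial fraction decomposition gives [-3/(s + 6)] + [-4*s/(s^2 + 9)] + [-15/(s^2 + 9)].
Invert each term: -3/(s + 6) ↔ -3e^(-6t); -4·s/(s^2 + 9) ↔ -4cos(3t); -5·3/(s^2 + 9) ↔ -5sin(3t).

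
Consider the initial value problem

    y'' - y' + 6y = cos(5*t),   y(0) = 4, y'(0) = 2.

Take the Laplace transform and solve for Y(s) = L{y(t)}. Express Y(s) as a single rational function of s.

Transform both sides with L{·}.
With L{y''} = s^2 Y - s·y(0) - y'(0) and L{y'} = sY - y(0), with y(0) = 4, y'(0) = 2: the LHS transforms to (s^2 - s + 6)Y - (4*s - 2).
The right side is L{cos(5*t)} = s/(s^2 + 25).
So (s^2 - s + 6)Y = s/(s^2 + 25) + (4*s - 2).
Isolate Y and clear denominators.

Y(s) = (4*s^3 - 2*s^2 + 101*s - 50)/(s^4 - s^3 + 31*s^2 - 25*s + 150)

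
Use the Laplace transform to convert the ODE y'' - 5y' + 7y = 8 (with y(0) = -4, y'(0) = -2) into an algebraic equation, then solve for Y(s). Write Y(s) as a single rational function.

Laplace-transform each side.
The derivative rules (L{y''} = s^2 Y - s·y(0) - y'(0) and L{y'} = sY - y(0), with y(0) = -4, y'(0) = -2) turn the left side into (s^2 - 5*s + 7)Y - (-4*s + 18).
The right side is L{8} = 8/s.
So (s^2 - 5*s + 7)Y = 8/s + (-4*s + 18).
Isolate Y and clear denominators.

Y(s) = (-4*s^2 + 18*s + 8)/(s^3 - 5*s^2 + 7*s)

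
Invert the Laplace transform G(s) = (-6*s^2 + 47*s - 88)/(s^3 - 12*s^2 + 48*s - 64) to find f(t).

Factor the denominator: s^3 - 12*s^2 + 48*s - 64 = (s - 4)^3.
Partial fraction decomposition gives [-6/(s - 4)] + [-1/(s - 4)^2] + [4/(s - 4)^3].
Invert each term: -6/(s - 4) ↔ -6e^(4t); -1/(s - 4)^2 ↔ -t·e^(4t); 4/(s - 4)^3 ↔ (2)t^2·e^(4t).

f(t) = 2*t^2*exp(4*t) - t*exp(4*t) - 6*exp(4*t)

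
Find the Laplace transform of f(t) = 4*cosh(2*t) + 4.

Apply the Laplace transform termwise.
(4)·[L{cosh(2t)} = s/(s^2 - 4)]; L{4} = 4/s.

4*s/(s^2 - 4) + 4/s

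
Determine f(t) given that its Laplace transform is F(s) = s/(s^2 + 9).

f(t) = cos(3*t)

Since L{cos(3t)} = s/(s^2 + 9), the inverse is cos(3*t).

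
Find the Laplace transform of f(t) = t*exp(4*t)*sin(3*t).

L{sin(3t)} = 3/(s^2 + 9).
Multiplying by e^(4t) shifts s → s - 4, so L{exp(4*t)*sin(3*t)} = 3/((s - 4)^2 + 9).
Then apply L{t·g(t)} = -d/ds[G(s)] with G(s) = 3/((s - 4)^2 + 9):
differentiating 1 time and applying the sign gives 6*(s - 4)/(s^2 - 8*s + 25)^2.

6*(s - 4)/(s^2 - 8*s + 25)^2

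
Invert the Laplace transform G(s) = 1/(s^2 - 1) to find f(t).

f(t) = sinh(t)

Since L{sinh(t)} = 1/(s^2 - 1), the inverse is sinh(t).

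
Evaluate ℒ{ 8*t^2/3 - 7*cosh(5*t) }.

-7*s/(s^2 - 25) + 16/(3*s^3)

Apply the Laplace transform termwise.
(-7)·[L{cosh(5t)} = s/(s^2 - 25)]; (8/3)·[L{t^2} = 2!/s^3 = 2/s^3].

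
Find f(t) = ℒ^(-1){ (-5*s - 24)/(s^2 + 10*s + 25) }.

f(t) = t*exp(-5*t) - 5*exp(-5*t)

Factor the denominator: s^2 + 10*s + 25 = (s + 5)^2.
Partial fraction decomposition gives [-5/(s + 5)] + [(s + 5)^(-2)].
Invert each term: -5/(s + 5) ↔ -5e^(-5t); 1/(s + 5)^2 ↔ t·e^(-5t).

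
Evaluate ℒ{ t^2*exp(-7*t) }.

L{e^(-7t)} = 1/(s + 7).
Then apply L{t^2·g(t)} = (-1)^2 d^2/ds^2[G(s)] with G(s) = 1/(s + 7):
differentiating 2 times and applying the sign gives 2/(s + 7)^3.

2/(s + 7)^3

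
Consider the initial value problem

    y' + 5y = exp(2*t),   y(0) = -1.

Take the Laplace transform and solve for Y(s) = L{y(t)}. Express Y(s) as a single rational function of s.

Apply the Laplace transform to the equation.
Using L{y'} = sY - y(0) = sY - (-1), the left side becomes (s + 5)Y - (-1).
The right side is L{exp(2*t)} = 1/(s - 2).
So (s + 5)Y = 1/(s - 2) + (-1).
Isolate Y and clear denominators.

Y(s) = (-s + 3)/(s^2 + 3*s - 10)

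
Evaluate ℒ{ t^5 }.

L{t^5} = 5!/s^6 = 120/s^6.

120/s^6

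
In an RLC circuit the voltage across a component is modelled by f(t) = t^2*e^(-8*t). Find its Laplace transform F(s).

L{e^(-8t)} = 1/(s + 8).
Then apply L{t^2·g(t)} = (-1)^2 d^2/ds^2[G(s)] with G(s) = 1/(s + 8):
differentiating 2 times and applying the sign gives 2/(s + 8)^3.

F(s) = 2/(s + 8)^3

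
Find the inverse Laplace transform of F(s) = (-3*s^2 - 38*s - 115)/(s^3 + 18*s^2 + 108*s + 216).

5*t^2*exp(-6*t)/2 - 2*t*exp(-6*t) - 3*exp(-6*t)

Factor the denominator: s^3 + 18*s^2 + 108*s + 216 = (s + 6)^3.
Partial fraction decomposition gives [-3/(s + 6)] + [-2/(s + 6)^2] + [5/(s + 6)^3].
Invert each term: -3/(s + 6) ↔ -3e^(-6t); -2/(s + 6)^2 ↔ -2t·e^(-6t); 5/(s + 6)^3 ↔ (5/2)t^2·e^(-6t).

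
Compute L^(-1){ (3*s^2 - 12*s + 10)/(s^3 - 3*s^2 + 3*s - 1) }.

Factor the denominator: s^3 - 3*s^2 + 3*s - 1 = (s - 1)^3.
Partial fraction decomposition gives [3/(s - 1)] + [-6/(s - 1)^2] + [(s - 1)^(-3)].
Invert each term: 3/(s - 1) ↔ 3e^(t); -6/(s - 1)^2 ↔ -6t·e^(t); 1/(s - 1)^3 ↔ (1/2)t^2·e^(t).

t^2*exp(t)/2 - 6*t*exp(t) + 3*exp(t)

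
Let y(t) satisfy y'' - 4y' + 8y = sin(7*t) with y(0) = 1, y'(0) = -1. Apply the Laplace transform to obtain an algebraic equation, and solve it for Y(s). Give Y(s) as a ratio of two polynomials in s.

Y(s) = (s^3 - 5*s^2 + 49*s - 238)/(s^4 - 4*s^3 + 57*s^2 - 196*s + 392)

Take the Laplace transform of both sides.
Using L{y''} = s^2 Y - s·y(0) - y'(0) and L{y'} = sY - y(0), with y(0) = 1, y'(0) = -1, the left side becomes (s^2 - 4*s + 8)Y - (s - 5).
The right side is L{sin(7*t)} = 7/(s^2 + 49).
So (s^2 - 4*s + 8)Y = 7/(s^2 + 49) + (s - 5).
Isolate Y and clear denominators.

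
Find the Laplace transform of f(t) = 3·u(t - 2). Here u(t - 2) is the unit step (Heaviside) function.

By the second shifting theorem, L{u(t - c)·g(t - c)} = e^(-cs)·G(s) with c = 2 and G(s) = L{g(t)}.
L{3} = 3/s.

3*exp(-2*s)/s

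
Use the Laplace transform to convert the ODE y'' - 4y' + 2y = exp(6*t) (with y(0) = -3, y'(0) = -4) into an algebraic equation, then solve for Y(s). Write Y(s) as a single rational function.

Y(s) = (-3*s^2 + 26*s - 47)/(s^3 - 10*s^2 + 26*s - 12)

Transform both sides with L{·}.
Using L{y''} = s^2 Y - s·y(0) - y'(0) and L{y'} = sY - y(0), with y(0) = -3, y'(0) = -4, the left side becomes (s^2 - 4*s + 2)Y - (-3*s + 8).
The right side is L{exp(6*t)} = 1/(s - 6).
So (s^2 - 4*s + 2)Y = 1/(s - 6) + (-3*s + 8).
Isolate Y and clear denominators.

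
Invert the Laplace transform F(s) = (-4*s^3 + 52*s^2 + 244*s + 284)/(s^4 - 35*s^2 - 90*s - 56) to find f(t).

Factor the denominator: s^4 - 35*s^2 - 90*s - 56 = (s - 7)*(s + 1)*(s + 2)*(s + 4).
Partial fraction decomposition gives [4/(s - 7)] + [2/(s + 2)] + [-4/(s + 1)] + [-6/(s + 4)].
Invert each term: 4/(s - 7) ↔ 4e^(7t); 2/(s + 2) ↔ 2e^(-2t); -4/(s + 1) ↔ -4e^(-t); -6/(s + 4) ↔ -6e^(-4t).

f(t) = 4*exp(7*t) - 4*exp(-t) + 2*exp(-2*t) - 6*exp(-4*t)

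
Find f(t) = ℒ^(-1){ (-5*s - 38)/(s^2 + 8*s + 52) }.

Complete the square in the denominator: s^2 + 8*s + 52 = (s + 4)^2 + 6^2.
Split the numerator to match: -5*s - 38 = -5·(s + 4) - 3·6.
Invert each term: -5·(s + 4)/((s + 4)^2 + 36) ↔ -5e^(-4t)cos(6t); -3·6/((s + 4)^2 + 36) ↔ -3e^(-4t)sin(6t).

f(t) = -3*exp(-4*t)*sin(6*t) - 5*exp(-4*t)*cos(6*t)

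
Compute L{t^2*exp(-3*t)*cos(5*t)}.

L{cos(5t)} = s/(s^2 + 25).
Multiplying by e^(-3t) shifts s → s + 3, so L{exp(-3*t)*cos(5*t)} = (s + 3)/((s + 3)^2 + 25).
Then apply L{t^2·g(t)} = (-1)^2 d^2/ds^2[H(s)] with H(s) = (s + 3)/((s + 3)^2 + 25):
differentiating 2 times and applying the sign gives 2*(s + 3)*(s^2 + 6*s - 66)/(s^2 + 6*s + 34)^3.

2*(s + 3)*(s^2 + 6*s - 66)/(s^2 + 6*s + 34)^3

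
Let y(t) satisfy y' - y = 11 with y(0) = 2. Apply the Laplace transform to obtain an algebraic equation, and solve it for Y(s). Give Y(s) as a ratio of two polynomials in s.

Y(s) = (2*s + 11)/(s^2 - s)

Laplace-transform each side.
Using L{y'} = sY - y(0) = sY - 2, the left side becomes (s - 1)Y - (2).
The right side is L{11} = 11/s.
So (s - 1)Y = 11/s + (2).
Divide through and combine into a single rational function.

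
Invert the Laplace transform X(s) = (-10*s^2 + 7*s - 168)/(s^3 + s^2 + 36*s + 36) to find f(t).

f(t) = 2*sin(6*t) - 5*cos(6*t) - 5*exp(-t)

Factor the denominator: s^3 + s^2 + 36*s + 36 = (s + 1)*(s^2 + 36).
Partial fraction decomposition gives [-5/(s + 1)] + [-5*s/(s^2 + 36)] + [12/(s^2 + 36)].
Invert each term: -5/(s + 1) ↔ -5e^(-t); -5·s/(s^2 + 36) ↔ -5cos(6t); 2·6/(s^2 + 36) ↔ 2sin(6t).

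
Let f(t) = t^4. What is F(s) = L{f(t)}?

F(s) = 24/s^5

L{t^4} = 4!/s^5 = 24/s^5.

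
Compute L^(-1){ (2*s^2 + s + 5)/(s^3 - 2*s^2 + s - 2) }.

3*exp(2*t) - sin(t) - cos(t)

Factor the denominator: s^3 - 2*s^2 + s - 2 = (s - 2)*(s^2 + 1).
Partial fraction decomposition gives [3/(s - 2)] + [-s/(s^2 + 1)] + [-1/(s^2 + 1)].
Invert each term: 3/(s - 2) ↔ 3e^(2t); -1·s/(s^2 + 1) ↔ -cos(t); -1·1/(s^2 + 1) ↔ -sin(t).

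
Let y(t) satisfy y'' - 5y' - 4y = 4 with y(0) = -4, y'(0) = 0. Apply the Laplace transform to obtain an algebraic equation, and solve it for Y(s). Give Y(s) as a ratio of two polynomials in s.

Y(s) = (-4*s^2 + 20*s + 4)/(s^3 - 5*s^2 - 4*s)

Apply the Laplace transform to the equation.
With L{y''} = s^2 Y - s·y(0) - y'(0) and L{y'} = sY - y(0), with y(0) = -4, y'(0) = 0: the LHS transforms to (s^2 - 5*s - 4)Y - (-4*s + 20).
The right side is L{4} = 4/s.
So (s^2 - 5*s - 4)Y = 4/s + (-4*s + 20).
Divide through and combine into a single rational function.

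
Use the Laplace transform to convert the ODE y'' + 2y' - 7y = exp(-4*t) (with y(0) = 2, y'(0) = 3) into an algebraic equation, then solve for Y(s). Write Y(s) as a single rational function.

Y(s) = (2*s^2 + 15*s + 29)/(s^3 + 6*s^2 + s - 28)

Laplace-transform each side.
With L{y''} = s^2 Y - s·y(0) - y'(0) and L{y'} = sY - y(0), with y(0) = 2, y'(0) = 3: the LHS transforms to (s^2 + 2*s - 7)Y - (2*s + 7).
The right side is L{exp(-4*t)} = 1/(s + 4).
So (s^2 + 2*s - 7)Y = 1/(s + 4) + (2*s + 7).
Solve for Y(s) and write it as one ratio of polynomials.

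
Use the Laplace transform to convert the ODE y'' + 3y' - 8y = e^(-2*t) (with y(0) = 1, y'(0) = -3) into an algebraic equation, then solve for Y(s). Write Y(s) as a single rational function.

Transform both sides with L{·}.
The derivative rules (L{y''} = s^2 Y - s·y(0) - y'(0) and L{y'} = sY - y(0), with y(0) = 1, y'(0) = -3) turn the left side into (s^2 + 3*s - 8)Y - (s).
The right side is L{e^(-2*t)} = 1/(s + 2).
So (s^2 + 3*s - 8)Y = 1/(s + 2) + (s).
Solve for Y(s) and write it as one ratio of polynomials.

Y(s) = (s^2 + 2*s + 1)/(s^3 + 5*s^2 - 2*s - 16)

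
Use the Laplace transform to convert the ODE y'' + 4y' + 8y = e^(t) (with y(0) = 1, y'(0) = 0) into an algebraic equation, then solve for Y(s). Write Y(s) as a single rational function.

Y(s) = (s^2 + 3*s - 3)/(s^3 + 3*s^2 + 4*s - 8)

Take the Laplace transform of both sides.
The derivative rules (L{y''} = s^2 Y - s·y(0) - y'(0) and L{y'} = sY - y(0), with y(0) = 1, y'(0) = 0) turn the left side into (s^2 + 4*s + 8)Y - (s + 4).
The right side is L{e^(t)} = 1/(s - 1).
So (s^2 + 4*s + 8)Y = 1/(s - 1) + (s + 4).
Solve for Y(s) and write it as one ratio of polynomials.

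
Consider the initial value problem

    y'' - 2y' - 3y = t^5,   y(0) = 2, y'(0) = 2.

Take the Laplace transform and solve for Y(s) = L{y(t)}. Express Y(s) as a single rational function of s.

Take the Laplace transform of both sides.
Using L{y''} = s^2 Y - s·y(0) - y'(0) and L{y'} = sY - y(0), with y(0) = 2, y'(0) = 2, the left side becomes (s^2 - 2*s - 3)Y - (2*s - 2).
The right side is L{t^5} = 120/s^6.
So (s^2 - 2*s - 3)Y = 120/s^6 + (2*s - 2).
Solve for Y(s) and write it as one ratio of polynomials.

Y(s) = (2*s^7 - 2*s^6 + 120)/(s^8 - 2*s^7 - 3*s^6)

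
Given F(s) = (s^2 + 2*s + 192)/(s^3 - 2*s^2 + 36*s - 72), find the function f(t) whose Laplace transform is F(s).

Factor the denominator: s^3 - 2*s^2 + 36*s - 72 = (s - 2)*(s^2 + 36).
Partial fraction decomposition gives [5/(s - 2)] + [-4*s/(s^2 + 36)] + [-6/(s^2 + 36)].
Invert each term: 5/(s - 2) ↔ 5e^(2t); -4·s/(s^2 + 36) ↔ -4cos(6t); -1·6/(s^2 + 36) ↔ -sin(6t).

f(t) = 5*exp(2*t) - sin(6*t) - 4*cos(6*t)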